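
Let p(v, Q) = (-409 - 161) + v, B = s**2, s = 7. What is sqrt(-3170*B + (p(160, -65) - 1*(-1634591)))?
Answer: sqrt(1478851) ≈ 1216.1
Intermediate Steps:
B = 49 (B = 7**2 = 49)
p(v, Q) = -570 + v
sqrt(-3170*B + (p(160, -65) - 1*(-1634591))) = sqrt(-3170*49 + ((-570 + 160) - 1*(-1634591))) = sqrt(-155330 + (-410 + 1634591)) = sqrt(-155330 + 1634181) = sqrt(1478851)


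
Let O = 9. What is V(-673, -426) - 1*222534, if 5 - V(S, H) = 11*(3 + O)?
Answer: -222661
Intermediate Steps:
V(S, H) = -127 (V(S, H) = 5 - 11*(3 + 9) = 5 - 11*12 = 5 - 1*132 = 5 - 132 = -127)
V(-673, -426) - 1*222534 = -127 - 1*222534 = -127 - 222534 = -222661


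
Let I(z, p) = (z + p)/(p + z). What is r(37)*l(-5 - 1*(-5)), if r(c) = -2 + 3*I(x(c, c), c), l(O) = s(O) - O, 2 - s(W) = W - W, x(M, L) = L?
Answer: 2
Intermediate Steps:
I(z, p) = 1 (I(z, p) = (p + z)/(p + z) = 1)
s(W) = 2 (s(W) = 2 - (W - W) = 2 - 1*0 = 2 + 0 = 2)
l(O) = 2 - O
r(c) = 1 (r(c) = -2 + 3*1 = -2 + 3 = 1)
r(37)*l(-5 - 1*(-5)) = 1*(2 - (-5 - 1*(-5))) = 1*(2 - (-5 + 5)) = 1*(2 - 1*0) = 1*(2 + 0) = 1*2 = 2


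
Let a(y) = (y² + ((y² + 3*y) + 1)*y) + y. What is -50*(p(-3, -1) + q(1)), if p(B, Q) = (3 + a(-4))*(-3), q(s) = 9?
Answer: -1200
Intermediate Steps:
a(y) = y + y² + y*(1 + y² + 3*y) (a(y) = (y² + (1 + y² + 3*y)*y) + y = (y² + y*(1 + y² + 3*y)) + y = y + y² + y*(1 + y² + 3*y))
p(B, Q) = 15 (p(B, Q) = (3 - 4*(2 + (-4)² + 4*(-4)))*(-3) = (3 - 4*(2 + 16 - 16))*(-3) = (3 - 4*2)*(-3) = (3 - 8)*(-3) = -5*(-3) = 15)
-50*(p(-3, -1) + q(1)) = -50*(15 + 9) = -50*24 = -1200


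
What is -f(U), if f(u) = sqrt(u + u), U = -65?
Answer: -I*sqrt(130) ≈ -11.402*I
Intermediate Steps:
f(u) = sqrt(2)*sqrt(u) (f(u) = sqrt(2*u) = sqrt(2)*sqrt(u))
-f(U) = -sqrt(2)*sqrt(-65) = -sqrt(2)*I*sqrt(65) = -I*sqrt(130)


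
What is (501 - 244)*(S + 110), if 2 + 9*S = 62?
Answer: 89950/3 ≈ 29983.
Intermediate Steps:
S = 20/3 (S = -2/9 + (⅑)*62 = -2/9 + 62/9 = 20/3 ≈ 6.6667)
(501 - 244)*(S + 110) = (501 - 244)*(20/3 + 110) = 257*(350/3) = 89950/3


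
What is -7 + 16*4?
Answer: 57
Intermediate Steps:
-7 + 16*4 = -7 + 64 = 57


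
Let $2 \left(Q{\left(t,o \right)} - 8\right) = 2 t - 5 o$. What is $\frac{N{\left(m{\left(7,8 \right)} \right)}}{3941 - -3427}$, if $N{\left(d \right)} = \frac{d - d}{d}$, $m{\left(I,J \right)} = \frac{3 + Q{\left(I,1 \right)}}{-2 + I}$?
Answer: $0$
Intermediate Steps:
$Q{\left(t,o \right)} = 8 + t - \frac{5 o}{2}$ ($Q{\left(t,o \right)} = 8 + \frac{2 t - 5 o}{2} = 8 + \frac{- 5 o + 2 t}{2} = 8 - \left(- t + \frac{5 o}{2}\right) = 8 + t - \frac{5 o}{2}$)
$m{\left(I,J \right)} = \frac{\frac{17}{2} + I}{-2 + I}$ ($m{\left(I,J \right)} = \frac{3 + \left(8 + I - \frac{5}{2}\right)}{-2 + I} = \frac{3 + \left(\frac{11}{2} + I\right)}{-2 + I} = \frac{\frac{17}{2} + I}{-2 + I}$)
$N{\left(d \right)} = 0$ ($N{\left(d \right)} = \frac{0}{d} = 0$)
$\frac{N{\left(m{\left(7,8 \right)} \right)}}{3941 - -3427} = \frac{0}{3941 - -3427} = \frac{0}{3941 + 3427} = \frac{0}{7368} = 0 \cdot \frac{1}{7368} = 0$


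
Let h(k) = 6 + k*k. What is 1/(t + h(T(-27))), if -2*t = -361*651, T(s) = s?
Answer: 2/236481 ≈ 8.4573e-6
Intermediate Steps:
t = 235011/2 (t = -(-361)*651/2 = -½*(-235011) = 235011/2 ≈ 1.1751e+5)
h(k) = 6 + k²
1/(t + h(T(-27))) = 1/(235011/2 + (6 + (-27)²)) = 1/(235011/2 + (6 + 729)) = 1/(235011/2 + 735) = 1/(236481/2) = 2/236481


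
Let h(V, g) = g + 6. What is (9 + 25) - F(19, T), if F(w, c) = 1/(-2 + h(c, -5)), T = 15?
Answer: 35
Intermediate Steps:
h(V, g) = 6 + g
F(w, c) = -1 (F(w, c) = 1/(-2 + (6 - 5)) = 1/(-2 + 1) = 1/(-1) = -1)
(9 + 25) - F(19, T) = (9 + 25) - 1*(-1) = 34 + 1 = 35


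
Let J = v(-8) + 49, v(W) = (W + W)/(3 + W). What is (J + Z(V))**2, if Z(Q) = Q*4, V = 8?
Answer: 177241/25 ≈ 7089.6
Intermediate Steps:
v(W) = 2*W/(3 + W) (v(W) = (2*W)/(3 + W) = 2*W/(3 + W))
Z(Q) = 4*Q
J = 261/5 (J = 2*(-8)/(3 - 8) + 49 = 2*(-8)/(-5) + 49 = 2*(-8)*(-1/5) + 49 = 16/5 + 49 = 261/5 ≈ 52.200)
(J + Z(V))**2 = (261/5 + 4*8)**2 = (261/5 + 32)**2 = (421/5)**2 = 177241/25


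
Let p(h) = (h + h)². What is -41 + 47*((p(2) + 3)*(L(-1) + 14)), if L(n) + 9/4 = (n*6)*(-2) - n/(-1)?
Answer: 81099/4 ≈ 20275.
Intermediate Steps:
L(n) = -9/4 - 11*n (L(n) = -9/4 + ((n*6)*(-2) - n/(-1)) = -9/4 + ((6*n)*(-2) - n*(-1)) = -9/4 + (-12*n - (-1)*n) = -9/4 + (-12*n + n) = -9/4 - 11*n)
p(h) = 4*h² (p(h) = (2*h)² = 4*h²)
-41 + 47*((p(2) + 3)*(L(-1) + 14)) = -41 + 47*((4*2² + 3)*((-9/4 - 11*(-1)) + 14)) = -41 + 47*((4*4 + 3)*((-9/4 + 11) + 14)) = -41 + 47*((16 + 3)*(35/4 + 14)) = -41 + 47*(19*(91/4)) = -41 + 47*(1729/4) = -41 + 81263/4 = 81099/4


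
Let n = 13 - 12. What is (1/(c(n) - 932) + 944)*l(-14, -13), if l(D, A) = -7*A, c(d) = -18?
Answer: 81608709/950 ≈ 85904.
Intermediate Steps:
n = 1
(1/(c(n) - 932) + 944)*l(-14, -13) = (1/(-18 - 932) + 944)*(-7*(-13)) = (1/(-950) + 944)*91 = (-1/950 + 944)*91 = (896799/950)*91 = 81608709/950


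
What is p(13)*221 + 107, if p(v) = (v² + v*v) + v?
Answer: 77678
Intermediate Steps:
p(v) = v + 2*v² (p(v) = (v² + v²) + v = 2*v² + v = v + 2*v²)
p(13)*221 + 107 = (13*(1 + 2*13))*221 + 107 = (13*(1 + 26))*221 + 107 = (13*27)*221 + 107 = 351*221 + 107 = 77571 + 107 = 77678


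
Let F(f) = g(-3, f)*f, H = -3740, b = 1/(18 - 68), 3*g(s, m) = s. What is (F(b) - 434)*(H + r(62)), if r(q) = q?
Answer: 39904461/25 ≈ 1.5962e+6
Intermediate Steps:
g(s, m) = s/3
b = -1/50 (b = 1/(-50) = -1/50 ≈ -0.020000)
F(f) = -f (F(f) = ((1/3)*(-3))*f = -f)
(F(b) - 434)*(H + r(62)) = (-1*(-1/50) - 434)*(-3740 + 62) = (1/50 - 434)*(-3678) = -21699/50*(-3678) = 39904461/25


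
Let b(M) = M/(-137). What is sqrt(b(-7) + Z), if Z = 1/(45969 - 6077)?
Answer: sqrt(381718539681)/2732602 ≈ 0.22610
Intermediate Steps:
b(M) = -M/137 (b(M) = M*(-1/137) = -M/137)
Z = 1/39892 ≈ 2.5068e-5
sqrt(b(-7) + Z) = sqrt(-1/137*(-7) + 1/39892) = sqrt(7/137 + 1/39892) = sqrt(279381/5465204) = sqrt(381718539681)/2732602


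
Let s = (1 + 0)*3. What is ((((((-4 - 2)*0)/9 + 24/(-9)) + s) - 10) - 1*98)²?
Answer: 104329/9 ≈ 11592.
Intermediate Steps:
s = 3 (s = 1*3 = 3)
((((((-4 - 2)*0)/9 + 24/(-9)) + s) - 10) - 1*98)² = ((((((-4 - 2)*0)/9 + 24/(-9)) + 3) - 10) - 1*98)² = ((((-6*0*(⅑) + 24*(-⅑)) + 3) - 10) - 98)² = ((((0*(⅑) - 8/3) + 3) - 10) - 98)² = ((((0 - 8/3) + 3) - 10) - 98)² = (((-8/3 + 3) - 10) - 98)² = ((⅓ - 10) - 98)² = (-29/3 - 98)² = (-323/3)² = 104329/9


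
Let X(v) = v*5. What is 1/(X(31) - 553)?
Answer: -1/398 ≈ -0.0025126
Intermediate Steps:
X(v) = 5*v
1/(X(31) - 553) = 1/(5*31 - 553) = 1/(155 - 553) = 1/(-398) = -1/398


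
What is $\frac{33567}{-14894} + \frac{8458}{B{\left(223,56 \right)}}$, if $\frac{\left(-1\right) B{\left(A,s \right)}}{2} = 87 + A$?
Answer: $- \frac{18348124}{1154285} \approx -15.896$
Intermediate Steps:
$B{\left(A,s \right)} = -174 - 2 A$ ($B{\left(A,s \right)} = - 2 \left(87 + A\right) = -174 - 2 A$)
$\frac{33567}{-14894} + \frac{8458}{B{\left(223,56 \right)}} = \frac{33567}{-14894} + \frac{8458}{-174 - 446} = 33567 \left(- \frac{1}{14894}\right) + \frac{8458}{-174 - 446} = - \frac{33567}{14894} + \frac{8458}{-620} = - \frac{33567}{14894} + 8458 \left(- \frac{1}{620}\right) = - \frac{33567}{14894} - \frac{4229}{310} = - \frac{18348124}{1154285}$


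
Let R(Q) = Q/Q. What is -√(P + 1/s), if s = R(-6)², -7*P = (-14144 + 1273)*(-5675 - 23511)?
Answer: -I*√2629570993/7 ≈ -7325.6*I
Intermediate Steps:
R(Q) = 1
P = -375653006/7 (P = -(-14144 + 1273)*(-5675 - 23511)/7 = -(-12871)*(-29186)/7 = -⅐*375653006 = -375653006/7 ≈ -5.3665e+7)
s = 1 (s = 1² = 1)
-√(P + 1/s) = -√(-375653006/7 + 1/1) = -√(-375653006/7 + 1) = -√(-375652999/7) = -I*√2629570993/7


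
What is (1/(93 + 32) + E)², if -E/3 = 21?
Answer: 61999876/15625 ≈ 3968.0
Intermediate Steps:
E = -63 (E = -3*21 = -63)
(1/(93 + 32) + E)² = (1/(93 + 32) - 63)² = (1/125 - 63)² = (-7874/125)² = 61999876/15625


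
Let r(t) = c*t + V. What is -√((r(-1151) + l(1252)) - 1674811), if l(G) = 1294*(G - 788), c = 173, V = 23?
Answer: -I*√1273495 ≈ -1128.5*I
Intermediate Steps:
r(t) = 23 + 173*t (r(t) = 173*t + 23 = 23 + 173*t)
l(G) = -1019672 + 1294*G (l(G) = 1294*(-788 + G) = -1019672 + 1294*G)
-√((r(-1151) + l(1252)) - 1674811) = -√(((23 + 173*(-1151)) + (-1019672 + 1294*1252)) - 1674811) = -√(((23 - 199123) + (-1019672 + 1620088)) - 1674811) = -√((-199100 + 600416) - 1674811) = -√(401316 - 1674811) = -√(-1273495) = -I*√1273495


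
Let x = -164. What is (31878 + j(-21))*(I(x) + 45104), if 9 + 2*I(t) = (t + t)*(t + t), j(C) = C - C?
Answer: 3152463237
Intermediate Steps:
j(C) = 0
I(t) = -9/2 + 2*t**2 (I(t) = -9/2 + ((t + t)*(t + t))/2 = -9/2 + ((2*t)*(2*t))/2 = -9/2 + (4*t**2)/2 = -9/2 + 2*t**2)
(31878 + j(-21))*(I(x) + 45104) = (31878 + 0)*((-9/2 + 2*(-164)**2) + 45104) = 31878*((-9/2 + 2*26896) + 45104) = 31878*((-9/2 + 53792) + 45104) = 31878*(107575/2 + 45104) = 31878*(197783/2) = 3152463237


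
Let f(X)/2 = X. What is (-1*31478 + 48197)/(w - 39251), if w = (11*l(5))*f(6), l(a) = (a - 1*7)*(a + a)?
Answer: -16719/41891 ≈ -0.39911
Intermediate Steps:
f(X) = 2*X
l(a) = 2*a*(-7 + a) (l(a) = (a - 7)*(2*a) = (-7 + a)*(2*a) = 2*a*(-7 + a))
w = -2640 (w = (11*(2*5*(-7 + 5)))*(2*6) = (11*(2*5*(-2)))*12 = (11*(-20))*12 = -220*12 = -2640)
(-1*31478 + 48197)/(w - 39251) = (-1*31478 + 48197)/(-2640 - 39251) = (-31478 + 48197)/(-41891) = 16719*(-1/41891) = -16719/41891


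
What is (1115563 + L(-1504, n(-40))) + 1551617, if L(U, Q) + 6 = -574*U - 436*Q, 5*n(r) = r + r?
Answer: 3537446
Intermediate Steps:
n(r) = 2*r/5 (n(r) = (r + r)/5 = (2*r)/5 = 2*r/5)
L(U, Q) = -6 - 574*U - 436*Q (L(U, Q) = -6 + (-574*U - 436*Q) = -6 - 574*U - 436*Q)
(1115563 + L(-1504, n(-40))) + 1551617 = (1115563 + (-6 - 574*(-1504) - 872*(-40)/5)) + 1551617 = (1115563 + (-6 + 863296 - 436*(-16))) + 1551617 = (1115563 + (-6 + 863296 + 6976)) + 1551617 = (1115563 + 870266) + 1551617 = 1985829 + 1551617 = 3537446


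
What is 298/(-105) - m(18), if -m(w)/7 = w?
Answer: 12932/105 ≈ 123.16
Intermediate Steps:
m(w) = -7*w
298/(-105) - m(18) = 298/(-105) - (-7)*18 = 298*(-1/105) - 1*(-126) = -298/105 + 126 = 12932/105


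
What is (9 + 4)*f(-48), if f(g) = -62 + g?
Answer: -1430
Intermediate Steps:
(9 + 4)*f(-48) = (9 + 4)*(-62 - 48) = 13*(-110) = -1430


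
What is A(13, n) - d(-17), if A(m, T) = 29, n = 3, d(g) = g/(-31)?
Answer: 882/31 ≈ 28.452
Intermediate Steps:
d(g) = -g/31 (d(g) = g*(-1/31) = -g/31)
A(13, n) - d(-17) = 29 - (-1)*(-17)/31 = 29 - 1*17/31 = 29 - 17/31 = 882/31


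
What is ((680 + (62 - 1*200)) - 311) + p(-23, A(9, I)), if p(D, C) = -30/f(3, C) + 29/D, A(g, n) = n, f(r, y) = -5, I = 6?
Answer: 5422/23 ≈ 235.74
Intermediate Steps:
p(D, C) = 6 + 29/D (p(D, C) = -30/(-5) + 29/D = -30*(-⅕) + 29/D = 6 + 29/D)
((680 + (62 - 1*200)) - 311) + p(-23, A(9, I)) = ((680 + (62 - 1*200)) - 311) + (6 + 29/(-23)) = ((680 + (62 - 200)) - 311) + (6 + 29*(-1/23)) = ((680 - 138) - 311) + (6 - 29/23) = (542 - 311) + 109/23 = 231 + 109/23 = 5422/23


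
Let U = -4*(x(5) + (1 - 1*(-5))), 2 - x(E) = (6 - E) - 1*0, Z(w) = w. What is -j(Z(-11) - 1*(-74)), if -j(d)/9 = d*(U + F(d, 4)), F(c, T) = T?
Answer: -13608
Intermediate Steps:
x(E) = -4 + E (x(E) = 2 - ((6 - E) - 1*0) = 2 - ((6 - E) + 0) = 2 - (6 - E) = 2 + (-6 + E) = -4 + E)
U = -28 (U = -4*((-4 + 5) + (1 - 1*(-5))) = -4*(1 + (1 + 5)) = -4*(1 + 6) = -4*7 = -28)
j(d) = 216*d (j(d) = -9*d*(-28 + 4) = -9*d*(-24) = -(-216)*d = 216*d)
-j(Z(-11) - 1*(-74)) = -216*(-11 - 1*(-74)) = -216*(-11 + 74) = -216*63 = -1*13608 = -13608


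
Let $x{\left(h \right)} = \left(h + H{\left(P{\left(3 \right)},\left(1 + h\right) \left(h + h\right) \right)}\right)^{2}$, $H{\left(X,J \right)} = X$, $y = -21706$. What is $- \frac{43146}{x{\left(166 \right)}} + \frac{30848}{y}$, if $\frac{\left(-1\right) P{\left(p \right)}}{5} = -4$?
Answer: $- \frac{55659569}{20859466} \approx -2.6683$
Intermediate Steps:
$P{\left(p \right)} = 20$ ($P{\left(p \right)} = \left(-5\right) \left(-4\right) = 20$)
$x{\left(h \right)} = \left(20 + h\right)^{2}$ ($x{\left(h \right)} = \left(h + 20\right)^{2} = \left(20 + h\right)^{2}$)
$- \frac{43146}{x{\left(166 \right)}} + \frac{30848}{y} = - \frac{43146}{\left(20 + 166\right)^{2}} + \frac{30848}{-21706} = - \frac{43146}{186^{2}} + 30848 \left(- \frac{1}{21706}\right) = - \frac{43146}{34596} - \frac{15424}{10853} = \left(-43146\right) \frac{1}{34596} - \frac{15424}{10853} = - \frac{2397}{1922} - \frac{15424}{10853} = - \frac{55659569}{20859466}$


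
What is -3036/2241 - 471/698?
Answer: -1058213/521406 ≈ -2.0295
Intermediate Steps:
-3036/2241 - 471/698 = -3036*1/2241 - 471*1/698 = -1012/747 - 471/698 = -1058213/521406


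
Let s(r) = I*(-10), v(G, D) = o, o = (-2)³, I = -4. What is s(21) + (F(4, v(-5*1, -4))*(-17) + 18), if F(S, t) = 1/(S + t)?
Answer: 249/4 ≈ 62.250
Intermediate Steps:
o = -8
v(G, D) = -8
s(r) = 40 (s(r) = -4*(-10) = 40)
s(21) + (F(4, v(-5*1, -4))*(-17) + 18) = 40 + (-17/(4 - 8) + 18) = 40 + (-17/(-4) + 18) = 40 + (-¼*(-17) + 18) = 40 + (17/4 + 18) = 40 + 89/4 = 249/4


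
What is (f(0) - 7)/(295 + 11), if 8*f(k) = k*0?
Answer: -7/306 ≈ -0.022876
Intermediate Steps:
f(k) = 0 (f(k) = (k*0)/8 = (⅛)*0 = 0)
(f(0) - 7)/(295 + 11) = (0 - 7)/(295 + 11) = -7/306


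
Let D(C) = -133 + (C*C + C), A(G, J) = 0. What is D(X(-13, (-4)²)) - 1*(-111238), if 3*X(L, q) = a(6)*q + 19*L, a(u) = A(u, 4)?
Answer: 1060213/9 ≈ 1.1780e+5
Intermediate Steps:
a(u) = 0
X(L, q) = 19*L/3 (X(L, q) = (0*q + 19*L)/3 = (0 + 19*L)/3 = (19*L)/3 = 19*L/3)
D(C) = -133 + C + C² (D(C) = -133 + (C² + C) = -133 + (C + C²) = -133 + C + C²)
D(X(-13, (-4)²)) - 1*(-111238) = (-133 + (19/3)*(-13) + ((19/3)*(-13))²) - 1*(-111238) = (-133 - 247/3 + (-247/3)²) + 111238 = (-133 - 247/3 + 61009/9) + 111238 = 59071/9 + 111238 = 1060213/9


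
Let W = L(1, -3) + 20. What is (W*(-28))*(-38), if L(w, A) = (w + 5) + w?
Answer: 28728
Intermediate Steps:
L(w, A) = 5 + 2*w (L(w, A) = (5 + w) + w = 5 + 2*w)
W = 27 (W = (5 + 2*1) + 20 = (5 + 2) + 20 = 7 + 20 = 27)
(W*(-28))*(-38) = (27*(-28))*(-38) = -756*(-38) = 28728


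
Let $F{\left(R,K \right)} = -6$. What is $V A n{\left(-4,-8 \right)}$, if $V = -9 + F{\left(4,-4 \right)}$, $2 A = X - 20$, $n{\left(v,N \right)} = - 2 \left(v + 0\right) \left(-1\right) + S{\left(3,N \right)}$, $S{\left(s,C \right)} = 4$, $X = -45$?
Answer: $-1950$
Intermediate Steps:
$n{\left(v,N \right)} = 4 + 2 v$ ($n{\left(v,N \right)} = - 2 \left(v + 0\right) \left(-1\right) + 4 = - 2 v \left(-1\right) + 4 = 2 v + 4 = 4 + 2 v$)
$A = - \frac{65}{2}$ ($A = \frac{-45 - 20}{2} = \frac{1}{2} \left(-65\right) = - \frac{65}{2} \approx -32.5$)
$V = -15$ ($V = -9 - 6 = -15$)
$V A n{\left(-4,-8 \right)} = \left(-15\right) \left(- \frac{65}{2}\right) \left(4 + 2 \left(-4\right)\right) = \frac{975 \left(4 - 8\right)}{2} = \frac{975}{2} \left(-4\right) = -1950$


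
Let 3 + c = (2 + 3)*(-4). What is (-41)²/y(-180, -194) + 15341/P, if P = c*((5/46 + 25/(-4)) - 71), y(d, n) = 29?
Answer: 13709613/205813 ≈ 66.612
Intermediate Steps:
c = -23 (c = -3 + (2 + 3)*(-4) = -3 + 5*(-4) = -3 - 20 = -23)
P = 7097/4 (P = -23*((5/46 + 25/(-4)) - 71) = -23*((5*(1/46) + 25*(-¼)) - 71) = -23*((5/46 - 25/4) - 71) = -23*(-565/92 - 71) = -23*(-7097/92) = 7097/4 ≈ 1774.3)
(-41)²/y(-180, -194) + 15341/P = (-41)²/29 + 15341/(7097/4) = 1681*(1/29) + 15341*(4/7097) = 1681/29 + 61364/7097 = 13709613/205813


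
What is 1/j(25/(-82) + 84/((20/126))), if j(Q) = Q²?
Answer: 168100/47022621409 ≈ 3.5749e-6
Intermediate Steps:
1/j(25/(-82) + 84/((20/126))) = 1/((25/(-82) + 84/((20/126)))²) = 1/((25*(-1/82) + 84/((20*(1/126))))²) = 1/((-25/82 + 84/(10/63))²) = 1/((-25/82 + 84*(63/10))²) = 1/((-25/82 + 2646/5)²) = 1/((216847/410)²) = 1/(47022621409/168100) = 168100/47022621409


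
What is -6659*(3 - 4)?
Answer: 6659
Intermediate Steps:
-6659*(3 - 4) = -6659*(-1) = 6659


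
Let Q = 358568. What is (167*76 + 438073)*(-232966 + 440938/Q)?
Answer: -2689576684070625/25612 ≈ -1.0501e+11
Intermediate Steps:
(167*76 + 438073)*(-232966 + 440938/Q) = (167*76 + 438073)*(-232966 + 440938/358568) = (12692 + 438073)*(-232966 + 440938*(1/358568)) = 450765*(-232966 + 220469/179284) = 450765*(-41766855875/179284) = -2689576684070625/25612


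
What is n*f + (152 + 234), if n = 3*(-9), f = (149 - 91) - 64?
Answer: 548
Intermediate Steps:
f = -6 (f = 58 - 64 = -6)
n = -27
n*f + (152 + 234) = -27*(-6) + (152 + 234) = 162 + 386 = 548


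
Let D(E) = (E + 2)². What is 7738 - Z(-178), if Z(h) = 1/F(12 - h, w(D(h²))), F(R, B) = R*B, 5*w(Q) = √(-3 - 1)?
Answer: 7738 + I/76 ≈ 7738.0 + 0.013158*I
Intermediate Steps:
D(E) = (2 + E)²
w(Q) = 2*I/5 (w(Q) = √(-3 - 1)/5 = √(-4)/5 = (2*I)/5 = 2*I/5)
F(R, B) = B*R
Z(h) = -5*I/(2*(12 - h)) (Z(h) = 1/((2*I/5)*(12 - h)) = 1/(2*I*(12 - h)/5) = -5*I/(2*(12 - h)))
7738 - Z(-178) = 7738 - 5*I/(2*(-12 - 178)) = 7738 - 5*I/(2*(-190)) = 7738 - 5*I*(-1)/(2*190) = 7738 - (-1)*I/76 = 7738 + I/76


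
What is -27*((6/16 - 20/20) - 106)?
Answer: 23031/8 ≈ 2878.9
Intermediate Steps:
-27*((6/16 - 20/20) - 106) = -27*((6*(1/16) - 20*1/20) - 106) = -27*((3/8 - 1) - 106) = -27*(-5/8 - 106) = -27*(-853/8) = 23031/8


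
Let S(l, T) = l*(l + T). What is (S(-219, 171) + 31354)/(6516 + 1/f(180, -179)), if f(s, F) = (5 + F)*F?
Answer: 1303958436/202947337 ≈ 6.4251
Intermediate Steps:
f(s, F) = F*(5 + F)
S(l, T) = l*(T + l)
(S(-219, 171) + 31354)/(6516 + 1/f(180, -179)) = (-219*(171 - 219) + 31354)/(6516 + 1/(-179*(5 - 179))) = (-219*(-48) + 31354)/(6516 + 1/(-179*(-174))) = (10512 + 31354)/(6516 + 1/31146) = 41866/(6516 + 1/31146) = 41866/(202947337/31146) = 41866*(31146/202947337) = 1303958436/202947337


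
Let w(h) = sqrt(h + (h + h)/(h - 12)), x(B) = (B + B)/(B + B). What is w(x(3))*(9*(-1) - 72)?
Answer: -243*sqrt(11)/11 ≈ -73.267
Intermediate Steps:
x(B) = 1 (x(B) = (2*B)/((2*B)) = (2*B)*(1/(2*B)) = 1)
w(h) = sqrt(h + 2*h/(-12 + h)) (w(h) = sqrt(h + (2*h)/(-12 + h)) = sqrt(h + 2*h/(-12 + h)))
w(x(3))*(9*(-1) - 72) = sqrt(1*(-10 + 1)/(-12 + 1))*(9*(-1) - 72) = sqrt(1*(-9)/(-11))*(-9 - 72) = sqrt(1*(-1/11)*(-9))*(-81) = sqrt(9/11)*(-81) = (3*sqrt(11)/11)*(-81) = -243*sqrt(11)/11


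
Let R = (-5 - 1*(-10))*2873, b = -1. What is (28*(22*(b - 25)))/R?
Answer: -1232/1105 ≈ -1.1149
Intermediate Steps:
R = 14365 (R = (-5 + 10)*2873 = 5*2873 = 14365)
(28*(22*(b - 25)))/R = (28*(22*(-1 - 25)))/14365 = (28*(22*(-26)))*(1/14365) = (28*(-572))*(1/14365) = -16016*1/14365 = -1232/1105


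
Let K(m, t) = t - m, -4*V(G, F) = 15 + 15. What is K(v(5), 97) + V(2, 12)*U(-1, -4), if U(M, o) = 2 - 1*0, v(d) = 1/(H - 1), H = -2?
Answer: 247/3 ≈ 82.333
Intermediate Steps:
v(d) = -⅓ (v(d) = 1/(-2 - 1) = 1/(-3) = -⅓)
V(G, F) = -15/2 (V(G, F) = -(15 + 15)/4 = -¼*30 = -15/2)
U(M, o) = 2 (U(M, o) = 2 + 0 = 2)
K(v(5), 97) + V(2, 12)*U(-1, -4) = (97 - 1*(-⅓)) - 15/2*2 = (97 + ⅓) - 15 = 292/3 - 15 = 247/3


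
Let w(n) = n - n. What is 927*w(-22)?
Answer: 0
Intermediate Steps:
w(n) = 0
927*w(-22) = 927*0 = 0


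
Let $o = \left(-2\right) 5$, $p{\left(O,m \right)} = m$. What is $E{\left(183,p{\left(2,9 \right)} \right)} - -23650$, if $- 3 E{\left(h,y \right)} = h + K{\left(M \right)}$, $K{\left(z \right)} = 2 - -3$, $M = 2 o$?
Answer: $\frac{70762}{3} \approx 23587.0$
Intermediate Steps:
$o = -10$
$M = -20$ ($M = 2 \left(-10\right) = -20$)
$K{\left(z \right)} = 5$ ($K{\left(z \right)} = 2 + 3 = 5$)
$E{\left(h,y \right)} = - \frac{5}{3} - \frac{h}{3}$ ($E{\left(h,y \right)} = - \frac{h + 5}{3} = - \frac{5 + h}{3} = - \frac{5}{3} - \frac{h}{3}$)
$E{\left(183,p{\left(2,9 \right)} \right)} - -23650 = \left(- \frac{5}{3} - 61\right) - -23650 = \left(- \frac{5}{3} - 61\right) + 23650 = - \frac{188}{3} + 23650 = \frac{70762}{3}$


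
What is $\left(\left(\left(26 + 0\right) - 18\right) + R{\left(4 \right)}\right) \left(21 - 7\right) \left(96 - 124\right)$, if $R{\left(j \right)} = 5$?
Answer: $-5096$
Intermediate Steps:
$\left(\left(\left(26 + 0\right) - 18\right) + R{\left(4 \right)}\right) \left(21 - 7\right) \left(96 - 124\right) = \left(\left(\left(26 + 0\right) - 18\right) + 5\right) \left(21 - 7\right) \left(96 - 124\right) = \left(\left(26 - 18\right) + 5\right) 14 \left(-28\right) = \left(8 + 5\right) 14 \left(-28\right) = 13 \cdot 14 \left(-28\right) = 182 \left(-28\right) = -5096$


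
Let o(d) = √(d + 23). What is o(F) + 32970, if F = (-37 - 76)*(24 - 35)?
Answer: 32970 + √1266 ≈ 33006.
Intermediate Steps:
F = 1243 (F = -113*(-11) = 1243)
o(d) = √(23 + d)
o(F) + 32970 = √(23 + 1243) + 32970 = √1266 + 32970 = 32970 + √1266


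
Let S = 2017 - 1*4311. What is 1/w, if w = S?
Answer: -1/2294 ≈ -0.00043592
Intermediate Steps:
S = -2294 (S = 2017 - 4311 = -2294)
w = -2294
1/w = 1/(-2294) = -1/2294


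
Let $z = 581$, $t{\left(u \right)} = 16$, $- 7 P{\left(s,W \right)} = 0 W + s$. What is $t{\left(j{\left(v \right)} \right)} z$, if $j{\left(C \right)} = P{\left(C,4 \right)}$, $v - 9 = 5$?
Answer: $9296$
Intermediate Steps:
$P{\left(s,W \right)} = - \frac{s}{7}$ ($P{\left(s,W \right)} = - \frac{0 W + s}{7} = - \frac{0 + s}{7} = - \frac{s}{7}$)
$v = 14$ ($v = 9 + 5 = 14$)
$j{\left(C \right)} = - \frac{C}{7}$
$t{\left(j{\left(v \right)} \right)} z = 16 \cdot 581 = 9296$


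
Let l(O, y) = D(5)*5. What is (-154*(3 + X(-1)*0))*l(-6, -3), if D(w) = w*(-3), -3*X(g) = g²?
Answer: 34650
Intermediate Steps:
X(g) = -g²/3
D(w) = -3*w
l(O, y) = -75 (l(O, y) = -3*5*5 = -15*5 = -75)
(-154*(3 + X(-1)*0))*l(-6, -3) = -154*(3 - ⅓*(-1)²*0)*(-75) = -154*(3 - ⅓*1*0)*(-75) = -154*(3 - ⅓*0)*(-75) = -154*(3 + 0)*(-75) = -154*3*(-75) = -462*(-75) = 34650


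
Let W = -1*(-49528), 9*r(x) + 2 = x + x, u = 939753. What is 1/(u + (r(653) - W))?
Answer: 9/8013329 ≈ 1.1231e-6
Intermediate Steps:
r(x) = -2/9 + 2*x/9 (r(x) = -2/9 + (x + x)/9 = -2/9 + (2*x)/9 = -2/9 + 2*x/9)
W = 49528
1/(u + (r(653) - W)) = 1/(939753 + ((-2/9 + (2/9)*653) - 1*49528)) = 1/(939753 + ((-2/9 + 1306/9) - 49528)) = 1/(939753 + (1304/9 - 49528)) = 1/(939753 - 444448/9) = 1/(8013329/9) = 9/8013329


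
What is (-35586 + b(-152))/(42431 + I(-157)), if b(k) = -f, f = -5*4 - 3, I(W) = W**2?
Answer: -35563/67080 ≈ -0.53016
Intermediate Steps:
f = -23 (f = -20 - 3 = -23)
b(k) = 23 (b(k) = -1*(-23) = 23)
(-35586 + b(-152))/(42431 + I(-157)) = (-35586 + 23)/(42431 + (-157)**2) = -35563/(42431 + 24649) = -35563/67080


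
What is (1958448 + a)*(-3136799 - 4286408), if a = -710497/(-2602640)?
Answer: -37837094248623126919/2602640 ≈ -1.4538e+13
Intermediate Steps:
a = 710497/2602640 (a = -710497*(-1/2602640) = 710497/2602640 ≈ 0.27299)
(1958448 + a)*(-3136799 - 4286408) = (1958448 + 710497/2602640)*(-3136799 - 4286408) = (5097135813217/2602640)*(-7423207) = -37837094248623126919/2602640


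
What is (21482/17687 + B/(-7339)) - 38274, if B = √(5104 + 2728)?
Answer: -29431772/769 - 2*√1958/7339 ≈ -38273.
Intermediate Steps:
B = 2*√1958 (B = √7832 = 2*√1958 ≈ 88.499)
(21482/17687 + B/(-7339)) - 38274 = (21482/17687 + (2*√1958)/(-7339)) - 38274 = (21482*(1/17687) + (2*√1958)*(-1/7339)) - 38274 = (934/769 - 2*√1958/7339) - 38274 = -29431772/769 - 2*√1958/7339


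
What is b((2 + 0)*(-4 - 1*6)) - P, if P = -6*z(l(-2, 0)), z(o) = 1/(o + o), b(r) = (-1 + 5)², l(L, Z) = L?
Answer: 29/2 ≈ 14.500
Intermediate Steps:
b(r) = 16 (b(r) = 4² = 16)
z(o) = 1/(2*o)
P = 3/2 (P = -3/(-2) = -3*(-1)/2 = -6*(-¼) = 3/2 ≈ 1.5000)
b((2 + 0)*(-4 - 1*6)) - P = 16 - 1*3/2 = 16 - 3/2 = 29/2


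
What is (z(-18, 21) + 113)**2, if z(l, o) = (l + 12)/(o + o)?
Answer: 624100/49 ≈ 12737.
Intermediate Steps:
z(l, o) = (12 + l)/(2*o) (z(l, o) = (12 + l)/((2*o)) = (12 + l)*(1/(2*o)) = (12 + l)/(2*o))
(z(-18, 21) + 113)**2 = ((1/2)*(12 - 18)/21 + 113)**2 = ((1/2)*(1/21)*(-6) + 113)**2 = (-1/7 + 113)**2 = (790/7)**2 = 624100/49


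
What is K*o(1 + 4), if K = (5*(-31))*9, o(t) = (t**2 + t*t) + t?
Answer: -76725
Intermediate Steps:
o(t) = t + 2*t**2 (o(t) = (t**2 + t**2) + t = 2*t**2 + t = t + 2*t**2)
K = -1395 (K = -155*9 = -1395)
K*o(1 + 4) = -1395*(1 + 4)*(1 + 2*(1 + 4)) = -6975*(1 + 2*5) = -6975*(1 + 10) = -6975*11 = -1395*55 = -76725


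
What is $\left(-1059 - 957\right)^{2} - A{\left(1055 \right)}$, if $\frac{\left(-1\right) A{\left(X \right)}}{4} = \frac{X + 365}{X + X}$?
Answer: $\frac{857558584}{211} \approx 4.0643 \cdot 10^{6}$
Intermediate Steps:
$A{\left(X \right)} = - \frac{2 \left(365 + X\right)}{X}$ ($A{\left(X \right)} = - 4 \frac{X + 365}{X + X} = - 4 \frac{365 + X}{2 X} = - \frac{2 \left(365 + X\right)}{X}$)
$\left(-1059 - 957\right)^{2} - A{\left(1055 \right)} = \left(-1059 - 957\right)^{2} - \left(-2 - \frac{730}{1055}\right) = \left(-2016\right)^{2} - \left(-2 - \frac{146}{211}\right) = 4064256 - \left(-2 - \frac{146}{211}\right) = 4064256 - - \frac{568}{211} = 4064256 + \frac{568}{211} = \frac{857558584}{211}$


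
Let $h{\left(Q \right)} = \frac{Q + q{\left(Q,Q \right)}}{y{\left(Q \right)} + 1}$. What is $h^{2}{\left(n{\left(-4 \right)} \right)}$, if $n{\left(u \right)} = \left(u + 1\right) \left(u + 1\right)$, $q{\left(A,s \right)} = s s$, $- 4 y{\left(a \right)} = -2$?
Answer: $3600$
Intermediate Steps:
$y{\left(a \right)} = \frac{1}{2}$ ($y{\left(a \right)} = \left(- \frac{1}{4}\right) \left(-2\right) = \frac{1}{2}$)
$q{\left(A,s \right)} = s^{2}$
$n{\left(u \right)} = \left(1 + u\right)^{2}$ ($n{\left(u \right)} = \left(1 + u\right) \left(1 + u\right) = \left(1 + u\right)^{2}$)
$h{\left(Q \right)} = \frac{2 Q}{3} + \frac{2 Q^{2}}{3}$ ($h{\left(Q \right)} = \frac{Q + Q^{2}}{\frac{1}{2} + 1} = \frac{Q + Q^{2}}{\frac{3}{2}} = \left(Q + Q^{2}\right) \frac{2}{3} = \frac{2 Q}{3} + \frac{2 Q^{2}}{3}$)
$h^{2}{\left(n{\left(-4 \right)} \right)} = \left(\frac{2 \left(1 - 4\right)^{2} \left(1 + \left(1 - 4\right)^{2}\right)}{3}\right)^{2} = \left(\frac{2 \left(-3\right)^{2} \left(1 + \left(-3\right)^{2}\right)}{3}\right)^{2} = \left(\frac{2}{3} \cdot 9 \left(1 + 9\right)\right)^{2} = \left(\frac{2}{3} \cdot 9 \cdot 10\right)^{2} = 60^{2} = 3600$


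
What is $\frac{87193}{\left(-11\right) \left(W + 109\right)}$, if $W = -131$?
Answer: $\frac{87193}{242} \approx 360.3$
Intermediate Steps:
$\frac{87193}{\left(-11\right) \left(W + 109\right)} = \frac{87193}{\left(-11\right) \left(-131 + 109\right)} = \frac{87193}{\left(-11\right) \left(-22\right)} = \frac{87193}{242}$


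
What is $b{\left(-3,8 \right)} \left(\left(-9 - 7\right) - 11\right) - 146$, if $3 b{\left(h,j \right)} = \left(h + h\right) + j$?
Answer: $-164$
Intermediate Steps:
$b{\left(h,j \right)} = \frac{j}{3} + \frac{2 h}{3}$ ($b{\left(h,j \right)} = \frac{\left(h + h\right) + j}{3} = \frac{2 h + j}{3} = \frac{j + 2 h}{3} = \frac{j}{3} + \frac{2 h}{3}$)
$b{\left(-3,8 \right)} \left(\left(-9 - 7\right) - 11\right) - 146 = \left(\frac{1}{3} \cdot 8 + \frac{2}{3} \left(-3\right)\right) \left(\left(-9 - 7\right) - 11\right) - 146 = \left(\frac{8}{3} - 2\right) \left(-16 - 11\right) - 146 = \frac{2}{3} \left(-27\right) - 146 = -18 - 146 = -164$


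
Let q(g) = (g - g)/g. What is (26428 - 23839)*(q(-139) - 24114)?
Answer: -62431146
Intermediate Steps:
q(g) = 0 (q(g) = 0/g = 0)
(26428 - 23839)*(q(-139) - 24114) = (26428 - 23839)*(0 - 24114) = 2589*(-24114) = -62431146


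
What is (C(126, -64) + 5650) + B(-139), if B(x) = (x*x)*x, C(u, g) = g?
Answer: -2680033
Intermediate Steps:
B(x) = x³ (B(x) = x²*x = x³)
(C(126, -64) + 5650) + B(-139) = (-64 + 5650) + (-139)³ = 5586 - 2685619 = -2680033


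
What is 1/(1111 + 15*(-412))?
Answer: -1/5069 ≈ -0.00019728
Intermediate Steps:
1/(1111 + 15*(-412)) = 1/(1111 - 6180) = 1/(-5069) = -1/5069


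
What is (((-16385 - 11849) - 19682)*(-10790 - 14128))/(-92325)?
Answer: -397990296/30775 ≈ -12932.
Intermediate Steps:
(((-16385 - 11849) - 19682)*(-10790 - 14128))/(-92325) = ((-28234 - 19682)*(-24918))*(-1/92325) = -47916*(-24918)*(-1/92325) = 1193970888*(-1/92325) = -397990296/30775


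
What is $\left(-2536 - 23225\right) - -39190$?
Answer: $13429$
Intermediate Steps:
$\left(-2536 - 23225\right) - -39190 = -25761 + 39190 = 13429$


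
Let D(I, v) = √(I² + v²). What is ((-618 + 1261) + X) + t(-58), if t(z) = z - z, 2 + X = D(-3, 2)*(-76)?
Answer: 641 - 76*√13 ≈ 366.98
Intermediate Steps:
X = -2 - 76*√13 (X = -2 + √((-3)² + 2²)*(-76) = -2 + √(9 + 4)*(-76) = -2 + √13*(-76) = -2 - 76*√13 ≈ -276.02)
t(z) = 0
((-618 + 1261) + X) + t(-58) = ((-618 + 1261) + (-2 - 76*√13)) + 0 = (643 + (-2 - 76*√13)) + 0 = (641 - 76*√13) + 0 = 641 - 76*√13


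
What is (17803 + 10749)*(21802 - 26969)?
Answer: -147528184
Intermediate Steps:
(17803 + 10749)*(21802 - 26969) = 28552*(-5167) = -147528184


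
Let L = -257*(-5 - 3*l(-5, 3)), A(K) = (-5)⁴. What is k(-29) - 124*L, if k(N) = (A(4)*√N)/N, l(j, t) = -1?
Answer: -63736 - 625*I*√29/29 ≈ -63736.0 - 116.06*I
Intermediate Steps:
A(K) = 625
k(N) = 625/√N (k(N) = (625*√N)/N = 625/√N)
L = 514 (L = -257*(-5 - 3*(-1)) = -257*(-5 + 3) = -257*(-2) = 514)
k(-29) - 124*L = 625/√(-29) - 124*514 = 625*(-I*√29/29) - 63736 = -625*I*√29/29 - 63736 = -63736 - 625*I*√29/29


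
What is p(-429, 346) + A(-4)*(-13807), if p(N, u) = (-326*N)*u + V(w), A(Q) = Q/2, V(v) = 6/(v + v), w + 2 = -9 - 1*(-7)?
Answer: 193668389/4 ≈ 4.8417e+7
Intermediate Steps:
w = -4 (w = -2 + (-9 - 1*(-7)) = -2 + (-9 + 7) = -2 - 2 = -4)
V(v) = 3/v (V(v) = 6/((2*v)) = 6*(1/(2*v)) = 3/v)
A(Q) = Q/2 (A(Q) = Q*(½) = Q/2)
p(N, u) = -¾ - 326*N*u (p(N, u) = (-326*N)*u + 3/(-4) = -326*N*u + 3*(-¼) = -326*N*u - ¾ = -¾ - 326*N*u)
p(-429, 346) + A(-4)*(-13807) = (-¾ - 326*(-429)*346) + ((½)*(-4))*(-13807) = (-¾ + 48389484) - 2*(-13807) = 193557933/4 + 27614 = 193668389/4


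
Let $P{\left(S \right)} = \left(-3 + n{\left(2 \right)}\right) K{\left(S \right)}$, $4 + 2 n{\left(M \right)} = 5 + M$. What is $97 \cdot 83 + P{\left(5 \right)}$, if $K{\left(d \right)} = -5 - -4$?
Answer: $\frac{16105}{2} \approx 8052.5$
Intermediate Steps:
$n{\left(M \right)} = \frac{1}{2} + \frac{M}{2}$ ($n{\left(M \right)} = -2 + \frac{5 + M}{2} = -2 + \left(\frac{5}{2} + \frac{M}{2}\right) = \frac{1}{2} + \frac{M}{2}$)
$K{\left(d \right)} = -1$ ($K{\left(d \right)} = -5 + 4 = -1$)
$P{\left(S \right)} = \frac{3}{2}$ ($P{\left(S \right)} = \left(-3 + \left(\frac{1}{2} + \frac{1}{2} \cdot 2\right)\right) \left(-1\right) = \left(-3 + \left(\frac{1}{2} + 1\right)\right) \left(-1\right) = \left(-3 + \frac{3}{2}\right) \left(-1\right) = \left(- \frac{3}{2}\right) \left(-1\right) = \frac{3}{2}$)
$97 \cdot 83 + P{\left(5 \right)} = 97 \cdot 83 + \frac{3}{2} = 8051 + \frac{3}{2} = \frac{16105}{2}$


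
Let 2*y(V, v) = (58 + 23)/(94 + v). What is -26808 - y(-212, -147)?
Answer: -2841567/106 ≈ -26807.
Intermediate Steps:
y(V, v) = 81/(2*(94 + v)) (y(V, v) = ((58 + 23)/(94 + v))/2 = (81/(94 + v))/2 = 81/(2*(94 + v)))
-26808 - y(-212, -147) = -26808 - 81/(2*(94 - 147)) = -26808 - 81/(2*(-53)) = -26808 - 81*(-1)/(2*53) = -26808 - 1*(-81/106) = -26808 + 81/106 = -2841567/106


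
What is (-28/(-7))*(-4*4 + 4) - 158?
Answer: -206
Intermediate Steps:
(-28/(-7))*(-4*4 + 4) - 158 = (-28*(-⅐))*(-16 + 4) - 158 = 4*(-12) - 158 = -48 - 158 = -206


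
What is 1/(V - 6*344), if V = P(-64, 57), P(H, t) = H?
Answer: -1/2128 ≈ -0.00046992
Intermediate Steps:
V = -64
1/(V - 6*344) = 1/(-64 - 6*344) = 1/(-64 - 2064) = 1/(-2128) = -1/2128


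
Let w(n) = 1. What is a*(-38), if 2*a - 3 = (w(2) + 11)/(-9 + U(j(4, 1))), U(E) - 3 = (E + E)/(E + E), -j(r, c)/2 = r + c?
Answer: -57/5 ≈ -11.400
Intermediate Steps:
j(r, c) = -2*c - 2*r (j(r, c) = -2*(r + c) = -2*(c + r) = -2*c - 2*r)
U(E) = 4 (U(E) = 3 + (E + E)/(E + E) = 3 + (2*E)/((2*E)) = 3 + (2*E)*(1/(2*E)) = 3 + 1 = 4)
a = 3/10 (a = 3/2 + ((1 + 11)/(-9 + 4))/2 = 3/2 + (12/(-5))/2 = 3/2 + (12*(-⅕))/2 = 3/2 + (½)*(-12/5) = 3/2 - 6/5 = 3/10 ≈ 0.30000)
a*(-38) = (3/10)*(-38) = -57/5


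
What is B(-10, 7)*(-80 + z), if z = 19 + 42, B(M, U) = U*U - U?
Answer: -798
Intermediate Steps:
B(M, U) = U² - U
z = 61
B(-10, 7)*(-80 + z) = (7*(-1 + 7))*(-80 + 61) = (7*6)*(-19) = 42*(-19) = -798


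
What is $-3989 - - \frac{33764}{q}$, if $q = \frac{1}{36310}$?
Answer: $1225966851$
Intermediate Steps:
$q = \frac{1}{36310} \approx 2.7541 \cdot 10^{-5}$
$-3989 - - \frac{33764}{q} = -3989 - - 33764 \frac{1}{\frac{1}{36310}} = -3989 - \left(-33764\right) 36310 = -3989 - -1225970840 = -3989 + 1225970840 = 1225966851$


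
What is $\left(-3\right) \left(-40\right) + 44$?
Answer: $164$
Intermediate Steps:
$\left(-3\right) \left(-40\right) + 44 = 120 + 44 = 164$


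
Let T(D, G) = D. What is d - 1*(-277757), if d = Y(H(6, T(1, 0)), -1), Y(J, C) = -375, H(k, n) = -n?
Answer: 277382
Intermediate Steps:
d = -375
d - 1*(-277757) = -375 - 1*(-277757) = -375 + 277757 = 277382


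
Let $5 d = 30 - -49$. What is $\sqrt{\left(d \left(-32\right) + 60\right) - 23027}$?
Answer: $\frac{i \sqrt{586815}}{5} \approx 153.21 i$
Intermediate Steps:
$d = \frac{79}{5}$ ($d = \frac{30 - -49}{5} = \frac{30 + 49}{5} = \frac{1}{5} \cdot 79 = \frac{79}{5} \approx 15.8$)
$\sqrt{\left(d \left(-32\right) + 60\right) - 23027} = \sqrt{\left(\frac{79}{5} \left(-32\right) + 60\right) - 23027} = \sqrt{\left(- \frac{2528}{5} + 60\right) - 23027} = \sqrt{- \frac{2228}{5} - 23027} = \sqrt{- \frac{117363}{5}} = \frac{i \sqrt{586815}}{5}$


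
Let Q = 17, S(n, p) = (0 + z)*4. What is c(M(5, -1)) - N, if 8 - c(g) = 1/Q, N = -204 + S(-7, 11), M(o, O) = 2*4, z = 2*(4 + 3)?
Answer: 2651/17 ≈ 155.94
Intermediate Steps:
z = 14 (z = 2*7 = 14)
S(n, p) = 56 (S(n, p) = (0 + 14)*4 = 14*4 = 56)
M(o, O) = 8
N = -148 (N = -204 + 56 = -148)
c(g) = 135/17 (c(g) = 8 - 1/17 = 135/17)
c(M(5, -1)) - N = 135/17 - 1*(-148) = 135/17 + 148 = 2651/17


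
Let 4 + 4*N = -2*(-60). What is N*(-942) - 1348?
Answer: -28666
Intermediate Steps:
N = 29 (N = -1 + (-2*(-60))/4 = -1 + (¼)*120 = -1 + 30 = 29)
N*(-942) - 1348 = 29*(-942) - 1348 = -27318 - 1348 = -28666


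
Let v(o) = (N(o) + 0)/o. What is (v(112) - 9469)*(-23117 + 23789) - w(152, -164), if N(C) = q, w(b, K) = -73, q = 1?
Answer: -6363089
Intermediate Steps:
N(C) = 1
v(o) = 1/o (v(o) = (1 + 0)/o = 1/o)
(v(112) - 9469)*(-23117 + 23789) - w(152, -164) = (1/112 - 9469)*(-23117 + 23789) - 1*(-73) = (1/112 - 9469)*672 + 73 = -1060527/112*672 + 73 = -6363162 + 73 = -6363089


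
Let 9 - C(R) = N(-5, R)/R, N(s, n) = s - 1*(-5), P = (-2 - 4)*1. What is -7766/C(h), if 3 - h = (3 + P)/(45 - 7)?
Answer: -7766/9 ≈ -862.89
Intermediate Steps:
P = -6 (P = -6*1 = -6)
h = 117/38 (h = 3 - (3 - 6)/(45 - 7) = 3 - (-3)/38 = 3 - 1*(-3/38) = 3 + 3/38 = 117/38 ≈ 3.0789)
N(s, n) = 5 + s (N(s, n) = s + 5 = 5 + s)
C(R) = 9 (C(R) = 9 - (5 - 5)/R = 9 - 0/R = 9 - 1*0 = 9 + 0 = 9)
-7766/C(h) = -7766/9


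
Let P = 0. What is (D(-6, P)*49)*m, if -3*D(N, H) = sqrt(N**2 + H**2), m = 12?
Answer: -1176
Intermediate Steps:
D(N, H) = -sqrt(H**2 + N**2)/3 (D(N, H) = -sqrt(N**2 + H**2)/3 = -sqrt(H**2 + N**2)/3)
(D(-6, P)*49)*m = (-sqrt(0**2 + (-6)**2)/3*49)*12 = (-sqrt(0 + 36)/3*49)*12 = (-sqrt(36)/3*49)*12 = (-1/3*6*49)*12 = -2*49*12 = -98*12 = -1176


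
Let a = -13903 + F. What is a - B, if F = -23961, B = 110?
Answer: -37974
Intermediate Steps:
a = -37864 (a = -13903 - 23961 = -37864)
a - B = -37864 - 1*110 = -37864 - 110 = -37974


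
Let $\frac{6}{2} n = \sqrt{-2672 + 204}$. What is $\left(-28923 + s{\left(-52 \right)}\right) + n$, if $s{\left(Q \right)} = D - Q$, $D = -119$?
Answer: $-28990 + \frac{2 i \sqrt{617}}{3} \approx -28990.0 + 16.56 i$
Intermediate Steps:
$n = \frac{2 i \sqrt{617}}{3}$ ($n = \frac{\sqrt{-2672 + 204}}{3} = \frac{\sqrt{-2468}}{3} = \frac{2 i \sqrt{617}}{3} \approx 16.56 i$)
$s{\left(Q \right)} = -119 - Q$
$\left(-28923 + s{\left(-52 \right)}\right) + n = \left(-28923 - 67\right) + \frac{2 i \sqrt{617}}{3} = -28990 + \frac{2 i \sqrt{617}}{3}$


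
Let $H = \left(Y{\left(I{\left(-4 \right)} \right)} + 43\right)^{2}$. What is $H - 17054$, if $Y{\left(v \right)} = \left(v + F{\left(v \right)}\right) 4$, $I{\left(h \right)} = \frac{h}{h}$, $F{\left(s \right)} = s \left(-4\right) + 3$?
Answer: $-15205$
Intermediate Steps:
$F{\left(s \right)} = 3 - 4 s$ ($F{\left(s \right)} = - 4 s + 3 = 3 - 4 s$)
$I{\left(h \right)} = 1$
$Y{\left(v \right)} = 12 - 12 v$ ($Y{\left(v \right)} = \left(v - \left(-3 + 4 v\right)\right) 4 = \left(3 - 3 v\right) 4 = 12 - 12 v$)
$H = 1849$ ($H = \left(\left(12 - 12\right) + 43\right)^{2} = \left(0 + 43\right)^{2} = 43^{2} = 1849$)
$H - 17054 = 1849 - 17054 = -15205$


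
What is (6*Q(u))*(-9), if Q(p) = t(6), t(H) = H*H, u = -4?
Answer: -1944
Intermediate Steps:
t(H) = H²
Q(p) = 36 (Q(p) = 6² = 36)
(6*Q(u))*(-9) = (6*36)*(-9) = 216*(-9) = -1944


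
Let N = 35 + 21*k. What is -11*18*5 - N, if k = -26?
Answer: -479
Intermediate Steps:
N = -511 (N = 35 + 21*(-26) = 35 - 546 = -511)
-11*18*5 - N = -11*18*5 - 1*(-511) = -198*5 + 511 = -990 + 511 = -479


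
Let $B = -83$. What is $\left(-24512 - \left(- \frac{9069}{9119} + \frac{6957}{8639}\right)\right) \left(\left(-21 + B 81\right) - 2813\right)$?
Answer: $\frac{18454728960414688}{78779041} \approx 2.3426 \cdot 10^{8}$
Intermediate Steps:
$\left(-24512 - \left(- \frac{9069}{9119} + \frac{6957}{8639}\right)\right) \left(\left(-21 + B 81\right) - 2813\right) = \left(-24512 - \left(- \frac{9069}{9119} + \frac{6957}{8639}\right)\right) \left(\left(-21 - 6723\right) - 2813\right) = \left(-24512 - - \frac{14906208}{78779041}\right) \left(\left(-21 - 6723\right) - 2813\right) = \left(-24512 + \left(\frac{9069}{9119} - \frac{6957}{8639}\right)\right) \left(-6744 - 2813\right) = \left(-24512 + \frac{14906208}{78779041}\right) \left(-9557\right) = \left(- \frac{1931016946784}{78779041}\right) \left(-9557\right) = \frac{18454728960414688}{78779041}$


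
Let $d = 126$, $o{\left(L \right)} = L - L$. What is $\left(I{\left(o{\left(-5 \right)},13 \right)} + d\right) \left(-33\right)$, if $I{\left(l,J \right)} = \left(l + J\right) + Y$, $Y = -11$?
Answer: $-4224$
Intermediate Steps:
$o{\left(L \right)} = 0$
$I{\left(l,J \right)} = -11 + J + l$ ($I{\left(l,J \right)} = \left(l + J\right) - 11 = \left(J + l\right) - 11 = -11 + J + l$)
$\left(I{\left(o{\left(-5 \right)},13 \right)} + d\right) \left(-33\right) = \left(\left(-11 + 13 + 0\right) + 126\right) \left(-33\right) = \left(2 + 126\right) \left(-33\right) = 128 \left(-33\right) = -4224$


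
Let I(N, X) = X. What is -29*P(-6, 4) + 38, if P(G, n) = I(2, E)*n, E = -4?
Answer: 502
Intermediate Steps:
P(G, n) = -4*n
-29*P(-6, 4) + 38 = -(-116)*4 + 38 = -29*(-16) + 38 = 464 + 38 = 502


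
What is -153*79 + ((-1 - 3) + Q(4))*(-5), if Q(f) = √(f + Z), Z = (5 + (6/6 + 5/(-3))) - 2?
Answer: -12067 - 5*√57/3 ≈ -12080.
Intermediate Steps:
Z = 7/3 (Z = (5 + (6*(⅙) + 5*(-⅓))) - 2 = (5 + (1 - 5/3)) - 2 = (5 - ⅔) - 2 = 13/3 - 2 = 7/3 ≈ 2.3333)
Q(f) = √(7/3 + f) (Q(f) = √(f + 7/3) = √(7/3 + f))
-153*79 + ((-1 - 3) + Q(4))*(-5) = -153*79 + ((-1 - 3) + √(21 + 9*4)/3)*(-5) = -12087 + (-4 + √(21 + 36)/3)*(-5) = -12087 + (-4 + √57/3)*(-5) = -12087 + (20 - 5*√57/3) = -12067 - 5*√57/3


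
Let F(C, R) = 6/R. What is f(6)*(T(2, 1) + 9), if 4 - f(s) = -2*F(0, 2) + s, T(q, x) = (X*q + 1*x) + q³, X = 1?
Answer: 80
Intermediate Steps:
T(q, x) = q + x + q³ (T(q, x) = (1*q + 1*x) + q³ = (q + x) + q³ = q + x + q³)
f(s) = 10 - s (f(s) = 4 - (-12/2 + s) = 4 - (-2*3 + s) = 4 - (-6 + s) = 4 + (6 - s) = 10 - s)
f(6)*(T(2, 1) + 9) = (10 - 1*6)*((2 + 1 + 2³) + 9) = (10 - 6)*((2 + 1 + 8) + 9) = 4*(11 + 9) = 4*20 = 80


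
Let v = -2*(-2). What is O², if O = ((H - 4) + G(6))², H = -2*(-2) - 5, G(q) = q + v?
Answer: 625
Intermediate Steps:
v = 4
G(q) = 4 + q (G(q) = q + 4 = 4 + q)
H = -1 (H = 4 - 5 = -1)
O = 25 (O = ((-1 - 4) + (4 + 6))² = (-5 + 10)² = 5² = 25)
O² = 25² = 625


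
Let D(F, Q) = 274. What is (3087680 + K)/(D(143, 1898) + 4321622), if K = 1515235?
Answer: 1534305/1440632 ≈ 1.0650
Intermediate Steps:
(3087680 + K)/(D(143, 1898) + 4321622) = (3087680 + 1515235)/(274 + 4321622) = 4602915/4321896 = 4602915*(1/4321896) = 1534305/1440632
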